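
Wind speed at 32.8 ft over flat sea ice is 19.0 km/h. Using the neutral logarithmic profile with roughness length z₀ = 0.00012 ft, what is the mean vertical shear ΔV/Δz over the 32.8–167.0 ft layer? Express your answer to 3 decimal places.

0.018 km/h/ft

Log law: V₂ = V₁ · ln(z₂/z₀)/ln(z₁/z₀) = 19.0 × 14.1460/12.5184 = 21.4703 km/h
ΔV/Δz = (21.4703 − 19.0)/(167.0 − 32.8) = 2.4703/134.2000 = 0.01841 km/h/ft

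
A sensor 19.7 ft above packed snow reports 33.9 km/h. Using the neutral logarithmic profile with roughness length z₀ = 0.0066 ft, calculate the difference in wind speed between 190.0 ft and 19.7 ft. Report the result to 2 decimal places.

Log law: V₂ = V₁ · ln(z₂/z₀)/ln(z₁/z₀) = 33.9 × 10.2677/8.0013 = 43.5023 km/h
ΔV = 43.5023 − 33.9 = 9.6023 km/h

9.60 km/h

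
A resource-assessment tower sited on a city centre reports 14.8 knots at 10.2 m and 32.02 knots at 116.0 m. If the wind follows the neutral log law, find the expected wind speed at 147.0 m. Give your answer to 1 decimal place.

33.7 knots

Log law: V ∝ ln(z/z₀). From the pair, with r = V₁/V₂ = 0.46221,
ln z₀ = (ln z₁ − r·ln z₂)/(1 − r) = (2.3224 − 0.46221×4.7536)/0.53779 = 0.2329 → z₀ = 1.262 m
V₃ = V₁ · ln(z₃/z₀)/ln(z₁/z₀) = 14.8 × 4.7576/2.0895 = 33.6975 knots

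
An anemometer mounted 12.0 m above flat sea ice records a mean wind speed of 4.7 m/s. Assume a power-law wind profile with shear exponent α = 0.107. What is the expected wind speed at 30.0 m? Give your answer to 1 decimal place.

Power-law profile: V₂ = V₁ · (z₂/z₁)^α
V₂ = 4.7 × (30.0/12.0)^0.107 = 4.7 × (2.5000)^0.107
    = 4.7 × 1.1030 = 5.1841 m/s

5.2 m/s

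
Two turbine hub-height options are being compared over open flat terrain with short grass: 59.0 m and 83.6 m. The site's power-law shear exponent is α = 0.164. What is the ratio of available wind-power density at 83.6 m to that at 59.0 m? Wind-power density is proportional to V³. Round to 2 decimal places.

1.19

Speed ratio: V_B/V_A = (z_B/z_A)^α = (83.6/59.0)^0.164 = (1.4169)^0.164 = 1.05882
Power-density ratio: P_B/P_A = (V_B/V_A)³ = (1.05882)³ = 1.18704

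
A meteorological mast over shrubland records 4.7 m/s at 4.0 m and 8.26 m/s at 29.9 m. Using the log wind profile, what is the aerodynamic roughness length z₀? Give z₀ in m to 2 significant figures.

Log law: V(z) ∝ ln(z/z₀). With r = V₁/V₂ = 4.7/8.26 = 0.56901,
r · ln(z₂/z₀) = ln(z₁/z₀) ⇒ ln z₀ = (ln z₁ − r·ln z₂)/(1 − r)
ln z₀ = (1.38629 − 0.56901×3.39786) / 0.43099 = -1.2694
z₀ = exp(-1.2694) = 0.2810 m

z₀ ≈ 0.28 m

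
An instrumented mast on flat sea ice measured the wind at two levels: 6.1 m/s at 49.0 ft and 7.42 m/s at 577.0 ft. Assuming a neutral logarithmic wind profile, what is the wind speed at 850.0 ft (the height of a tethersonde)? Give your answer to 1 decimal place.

7.6 m/s

Log law: V ∝ ln(z/z₀). From the pair, with r = V₁/V₂ = 0.82210,
ln z₀ = (ln z₁ − r·ln z₂)/(1 − r) = (3.8918 − 0.82210×6.3578)/0.17790 = -7.5042 → z₀ = 0.0005508 ft
V₃ = V₁ · ln(z₃/z₀)/ln(z₁/z₀) = 6.1 × 14.2494/11.3960 = 7.6274 m/s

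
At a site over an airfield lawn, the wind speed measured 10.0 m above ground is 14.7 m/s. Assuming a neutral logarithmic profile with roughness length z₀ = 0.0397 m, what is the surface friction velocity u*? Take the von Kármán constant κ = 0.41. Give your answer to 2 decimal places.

u* ≈ 1.09 m/s

Log law: V(z) = (u*/κ) · ln(z/z₀) ⇒ u* = κ · V / ln(z/z₀)
u* = 0.41 × 14.7 / ln(10.0/0.0397) = 0.41 × 14.7 / 5.5290
   = 6.0270 / 5.5290 = 1.0901 m/s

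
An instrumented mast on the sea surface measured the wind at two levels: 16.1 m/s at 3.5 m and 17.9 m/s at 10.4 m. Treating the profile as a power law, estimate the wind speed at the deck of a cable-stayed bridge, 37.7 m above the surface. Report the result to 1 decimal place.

20.3 m/s

First find α: α = ln(V₂/V₁)/ln(z₂/z₁) = ln(17.9/16.1)/ln(10.4/3.5) = 0.10598/1.08904 = 0.0973
Extrapolate from 10.4 m to 37.7 m: V₃ = 17.9 × (37.7/10.4)^0.0973 = 17.9 × 1.1335 = 20.2900 m/s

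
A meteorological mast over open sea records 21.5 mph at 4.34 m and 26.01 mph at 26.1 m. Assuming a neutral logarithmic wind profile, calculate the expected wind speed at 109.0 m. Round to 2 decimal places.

29.60 mph

Log law: V ∝ ln(z/z₀). From the pair, with r = V₁/V₂ = 0.82661,
ln z₀ = (ln z₁ − r·ln z₂)/(1 − r) = (1.4679 − 0.82661×3.2619)/0.17339 = -7.0847 → z₀ = 0.0008378 m
V₃ = V₁ · ln(z₃/z₀)/ln(z₁/z₀) = 21.5 × 11.7761/8.5526 = 29.6033 mph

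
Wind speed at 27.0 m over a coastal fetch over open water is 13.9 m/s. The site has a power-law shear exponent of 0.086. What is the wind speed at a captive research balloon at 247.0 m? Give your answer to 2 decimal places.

16.81 m/s

Power-law profile: V₂ = V₁ · (z₂/z₁)^α
V₂ = 13.9 × (247.0/27.0)^0.086 = 13.9 × (9.1481)^0.086
    = 13.9 × 1.2097 = 16.8147 m/s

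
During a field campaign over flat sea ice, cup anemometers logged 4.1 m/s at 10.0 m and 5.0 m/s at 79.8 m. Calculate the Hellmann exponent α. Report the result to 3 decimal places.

Power law: V₂/V₁ = (z₂/z₁)^α ⇒ α = ln(V₂/V₁) / ln(z₂/z₁)
α = ln(5.0/4.1) / ln(79.8/10.0) = ln(1.2195) / ln(7.9800)
  = 0.19845 / 2.07694 = 0.09555

α ≈ 0.096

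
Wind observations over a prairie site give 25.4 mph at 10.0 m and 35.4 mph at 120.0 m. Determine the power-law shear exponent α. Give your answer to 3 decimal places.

α ≈ 0.134

Power law: V₂/V₁ = (z₂/z₁)^α ⇒ α = ln(V₂/V₁) / ln(z₂/z₁)
α = ln(35.4/25.4) / ln(120.0/10.0) = ln(1.3937) / ln(12.0000)
  = 0.33196 / 2.48491 = 0.13359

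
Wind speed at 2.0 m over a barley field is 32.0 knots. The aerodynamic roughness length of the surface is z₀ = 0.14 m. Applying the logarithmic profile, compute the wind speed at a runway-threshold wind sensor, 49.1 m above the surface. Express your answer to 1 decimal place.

Log law: V(z) ∝ ln(z/z₀), so V₂/V₁ = ln(z₂/z₀) / ln(z₁/z₀).
ln(49.1/0.14) = 5.8600, ln(2.0/0.14) = 2.6593
V₂ = 32.0 × 5.8600/2.6593 = 32.0 × 2.2036 = 70.5155 knots

70.5 knots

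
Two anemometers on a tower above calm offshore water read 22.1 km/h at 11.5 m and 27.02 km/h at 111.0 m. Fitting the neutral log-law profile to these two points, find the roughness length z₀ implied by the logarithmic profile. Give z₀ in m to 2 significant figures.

Log law: V(z) ∝ ln(z/z₀). With r = V₁/V₂ = 22.1/27.02 = 0.81791,
r · ln(z₂/z₀) = ln(z₁/z₀) ⇒ ln z₀ = (ln z₁ − r·ln z₂)/(1 − r)
ln z₀ = (2.44235 − 0.81791×4.70953) / 0.18209 = -7.7415
z₀ = exp(-7.7415) = 0.0004344 m

z₀ ≈ 0.00043 m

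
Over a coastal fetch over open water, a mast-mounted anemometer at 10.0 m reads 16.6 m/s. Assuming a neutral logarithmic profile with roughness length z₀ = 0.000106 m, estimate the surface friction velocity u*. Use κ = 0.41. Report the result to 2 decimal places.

Log law: V(z) = (u*/κ) · ln(z/z₀) ⇒ u* = κ · V / ln(z/z₀)
u* = 0.41 × 16.6 / ln(10.0/0.000106) = 0.41 × 16.6 / 11.4547
   = 6.8060 / 11.4547 = 0.5942 m/s

u* ≈ 0.59 m/s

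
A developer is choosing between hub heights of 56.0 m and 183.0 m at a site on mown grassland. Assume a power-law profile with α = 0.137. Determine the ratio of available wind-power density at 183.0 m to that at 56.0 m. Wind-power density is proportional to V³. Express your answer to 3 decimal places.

1.627

Speed ratio: V_B/V_A = (z_B/z_A)^α = (183.0/56.0)^0.137 = (3.2679)^0.137 = 1.17613
Power-density ratio: P_B/P_A = (V_B/V_A)³ = (1.17613)³ = 1.62690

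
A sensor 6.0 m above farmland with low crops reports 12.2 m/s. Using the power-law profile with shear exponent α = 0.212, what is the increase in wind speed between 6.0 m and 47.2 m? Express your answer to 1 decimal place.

6.7 m/s

Power law: V₂ = V₁ · (z₂/z₁)^α = 12.2 × (7.8667)^0.212 = 18.8915 m/s
ΔV = 18.8915 − 12.2 = 6.6915 m/s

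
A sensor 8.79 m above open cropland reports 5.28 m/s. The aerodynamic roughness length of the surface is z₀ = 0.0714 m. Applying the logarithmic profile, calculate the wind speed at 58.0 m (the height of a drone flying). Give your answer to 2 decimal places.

7.35 m/s

Log law: V(z) ∝ ln(z/z₀), so V₂/V₁ = ln(z₂/z₀) / ln(z₁/z₀).
ln(58.0/0.0714) = 6.6999, ln(8.79/0.0714) = 4.8131
V₂ = 5.28 × 6.6999/4.8131 = 5.28 × 1.3920 = 7.3499 m/s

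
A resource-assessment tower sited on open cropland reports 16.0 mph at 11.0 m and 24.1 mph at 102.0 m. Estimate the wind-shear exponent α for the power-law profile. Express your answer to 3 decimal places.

α ≈ 0.184

Power law: V₂/V₁ = (z₂/z₁)^α ⇒ α = ln(V₂/V₁) / ln(z₂/z₁)
α = ln(24.1/16.0) / ln(102.0/11.0) = ln(1.5063) / ln(9.2727)
  = 0.40962 / 2.22708 = 0.18393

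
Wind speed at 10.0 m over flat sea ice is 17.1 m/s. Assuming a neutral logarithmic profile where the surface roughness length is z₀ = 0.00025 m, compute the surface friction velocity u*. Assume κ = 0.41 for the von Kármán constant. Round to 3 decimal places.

u* ≈ 0.662 m/s

Log law: V(z) = (u*/κ) · ln(z/z₀) ⇒ u* = κ · V / ln(z/z₀)
u* = 0.41 × 17.1 / ln(10.0/0.00025) = 0.41 × 17.1 / 10.5966
   = 7.0110 / 10.5966 = 0.6616 m/s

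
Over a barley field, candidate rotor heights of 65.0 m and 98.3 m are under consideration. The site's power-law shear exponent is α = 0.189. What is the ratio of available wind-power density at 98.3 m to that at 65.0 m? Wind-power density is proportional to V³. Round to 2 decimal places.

1.26

Speed ratio: V_B/V_A = (z_B/z_A)^α = (98.3/65.0)^0.189 = (1.5123)^0.189 = 1.08131
Power-density ratio: P_B/P_A = (V_B/V_A)³ = (1.08131)³ = 1.26432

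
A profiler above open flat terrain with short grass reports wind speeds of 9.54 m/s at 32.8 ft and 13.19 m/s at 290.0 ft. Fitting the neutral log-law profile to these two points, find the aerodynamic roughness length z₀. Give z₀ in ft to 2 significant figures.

z₀ ≈ 0.11 ft

Log law: V(z) ∝ ln(z/z₀). With r = V₁/V₂ = 9.54/13.19 = 0.72328,
r · ln(z₂/z₀) = ln(z₁/z₀) ⇒ ln z₀ = (ln z₁ − r·ln z₂)/(1 − r)
ln z₀ = (3.49043 − 0.72328×5.66988) / 0.27672 = -2.2060
z₀ = exp(-2.2060) = 0.1101 ft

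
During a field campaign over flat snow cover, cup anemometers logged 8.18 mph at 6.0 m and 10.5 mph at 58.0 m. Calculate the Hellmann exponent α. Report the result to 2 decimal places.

α ≈ 0.11

Power law: V₂/V₁ = (z₂/z₁)^α ⇒ α = ln(V₂/V₁) / ln(z₂/z₁)
α = ln(10.5/8.18) / ln(58.0/6.0) = ln(1.2836) / ln(9.6667)
  = 0.24968 / 2.26868 = 0.11006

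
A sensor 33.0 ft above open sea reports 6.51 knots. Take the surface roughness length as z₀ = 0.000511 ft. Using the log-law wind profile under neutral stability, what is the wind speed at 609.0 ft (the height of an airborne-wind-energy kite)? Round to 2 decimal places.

8.22 knots

Log law: V(z) ∝ ln(z/z₀), so V₂/V₁ = ln(z₂/z₀) / ln(z₁/z₀).
ln(609.0/0.000511) = 13.9910, ln(33.0/0.000511) = 11.0756
V₂ = 6.51 × 13.9910/11.0756 = 6.51 × 1.2632 = 8.2235 knots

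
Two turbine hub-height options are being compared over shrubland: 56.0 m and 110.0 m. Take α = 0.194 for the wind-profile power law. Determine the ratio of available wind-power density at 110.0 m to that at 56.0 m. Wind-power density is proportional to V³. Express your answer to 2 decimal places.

1.48

Speed ratio: V_B/V_A = (z_B/z_A)^α = (110.0/56.0)^0.194 = (1.9643)^0.194 = 1.13994
Power-density ratio: P_B/P_A = (V_B/V_A)³ = (1.13994)³ = 1.48131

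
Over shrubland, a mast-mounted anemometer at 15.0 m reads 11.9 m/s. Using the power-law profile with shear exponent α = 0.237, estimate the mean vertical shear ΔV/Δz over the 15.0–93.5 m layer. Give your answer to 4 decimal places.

Power law: V₂ = V₁ · (z₂/z₁)^α = 11.9 × (6.2333)^0.237 = 18.3610 m/s
ΔV/Δz = (18.3610 − 11.9)/(93.5 − 15.0) = 6.4610/78.5000 = 0.08231 m/s/m

0.0823 m/s/m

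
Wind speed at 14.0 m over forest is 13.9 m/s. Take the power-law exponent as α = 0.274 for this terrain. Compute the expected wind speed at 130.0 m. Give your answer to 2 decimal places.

Power-law profile: V₂ = V₁ · (z₂/z₁)^α
V₂ = 13.9 × (130.0/14.0)^0.274 = 13.9 × (9.2857)^0.274
    = 13.9 × 1.8415 = 25.5974 m/s

25.60 m/s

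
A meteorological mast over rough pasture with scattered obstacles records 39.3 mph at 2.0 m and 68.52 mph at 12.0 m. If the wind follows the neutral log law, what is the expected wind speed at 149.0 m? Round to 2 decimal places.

Log law: V ∝ ln(z/z₀). From the pair, with r = V₁/V₂ = 0.57356,
ln z₀ = (ln z₁ − r·ln z₂)/(1 − r) = (0.6931 − 0.57356×2.4849)/0.42644 = -1.7167 → z₀ = 0.1797 m
V₃ = V₁ · ln(z₃/z₀)/ln(z₁/z₀) = 39.3 × 6.7207/2.4099 = 109.6005 mph

109.60 mph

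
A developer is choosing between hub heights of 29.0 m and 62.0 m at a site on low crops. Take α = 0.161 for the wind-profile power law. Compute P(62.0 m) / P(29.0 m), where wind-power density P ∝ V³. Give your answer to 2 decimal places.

1.44

Speed ratio: V_B/V_A = (z_B/z_A)^α = (62.0/29.0)^0.161 = (2.1379)^0.161 = 1.13013
Power-density ratio: P_B/P_A = (V_B/V_A)³ = (1.13013)³ = 1.44340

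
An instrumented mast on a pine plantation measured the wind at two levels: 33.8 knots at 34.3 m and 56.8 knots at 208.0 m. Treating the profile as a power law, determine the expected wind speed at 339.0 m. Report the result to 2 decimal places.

First find α: α = ln(V₂/V₁)/ln(z₂/z₁) = ln(56.8/33.8)/ln(208.0/34.3) = 0.51908/1.80239 = 0.2880
Extrapolate from 208.0 m to 339.0 m: V₃ = 56.8 × (339.0/208.0)^0.2880 = 56.8 × 1.1510 = 65.3796 knots

65.38 knots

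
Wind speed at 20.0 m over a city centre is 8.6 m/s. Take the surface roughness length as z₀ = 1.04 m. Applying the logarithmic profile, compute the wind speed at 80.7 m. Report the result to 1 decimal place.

Log law: V(z) ∝ ln(z/z₀), so V₂/V₁ = ln(z₂/z₀) / ln(z₁/z₀).
ln(80.7/1.04) = 4.3515, ln(20.0/1.04) = 2.9565
V₂ = 8.6 × 4.3515/2.9565 = 8.6 × 1.4718 = 12.6578 m/s

12.7 m/s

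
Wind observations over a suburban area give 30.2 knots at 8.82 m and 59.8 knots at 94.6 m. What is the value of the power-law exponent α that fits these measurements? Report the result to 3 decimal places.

Power law: V₂/V₁ = (z₂/z₁)^α ⇒ α = ln(V₂/V₁) / ln(z₂/z₁)
α = ln(59.8/30.2) / ln(94.6/8.82) = ln(1.9801) / ln(10.7256)
  = 0.68316 / 2.37264 = 0.28793

α ≈ 0.288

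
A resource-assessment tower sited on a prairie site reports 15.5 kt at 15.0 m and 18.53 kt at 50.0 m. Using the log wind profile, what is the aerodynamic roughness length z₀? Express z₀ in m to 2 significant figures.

z₀ ≈ 0.032 m

Log law: V(z) ∝ ln(z/z₀). With r = V₁/V₂ = 15.5/18.53 = 0.83648,
r · ln(z₂/z₀) = ln(z₁/z₀) ⇒ ln z₀ = (ln z₁ − r·ln z₂)/(1 − r)
ln z₀ = (2.70805 − 0.83648×3.91202) / 0.16352 = -3.4509
z₀ = exp(-3.4509) = 0.03172 m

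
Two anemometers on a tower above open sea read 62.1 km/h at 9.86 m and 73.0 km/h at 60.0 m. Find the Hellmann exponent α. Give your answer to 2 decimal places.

Power law: V₂/V₁ = (z₂/z₁)^α ⇒ α = ln(V₂/V₁) / ln(z₂/z₁)
α = ln(73.0/62.1) / ln(60.0/9.86) = ln(1.1755) / ln(6.0852)
  = 0.16171 / 1.80586 = 0.08955

α ≈ 0.09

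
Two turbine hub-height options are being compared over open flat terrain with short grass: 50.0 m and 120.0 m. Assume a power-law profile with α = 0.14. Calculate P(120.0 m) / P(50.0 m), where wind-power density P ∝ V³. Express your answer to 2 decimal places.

1.44

Speed ratio: V_B/V_A = (z_B/z_A)^α = (120.0/50.0)^0.14 = (2.4000)^0.14 = 1.13039
Power-density ratio: P_B/P_A = (V_B/V_A)³ = (1.13039)³ = 1.44440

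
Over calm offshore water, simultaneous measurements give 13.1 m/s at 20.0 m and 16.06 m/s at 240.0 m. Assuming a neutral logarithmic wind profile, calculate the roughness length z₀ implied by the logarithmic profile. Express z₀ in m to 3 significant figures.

z₀ ≈ 0.000335 m

Log law: V(z) ∝ ln(z/z₀). With r = V₁/V₂ = 13.1/16.06 = 0.81569,
r · ln(z₂/z₀) = ln(z₁/z₀) ⇒ ln z₀ = (ln z₁ − r·ln z₂)/(1 − r)
ln z₀ = (2.99573 − 0.81569×5.48064) / 0.18431 = -8.0017
z₀ = exp(-8.0017) = 0.0003349 m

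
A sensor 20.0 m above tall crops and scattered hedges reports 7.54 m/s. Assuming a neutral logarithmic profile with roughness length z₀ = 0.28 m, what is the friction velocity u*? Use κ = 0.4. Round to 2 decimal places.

Log law: V(z) = (u*/κ) · ln(z/z₀) ⇒ u* = κ · V / ln(z/z₀)
u* = 0.4 × 7.54 / ln(20.0/0.28) = 0.4 × 7.54 / 4.2687
   = 3.0160 / 4.2687 = 0.7065 m/s

u* ≈ 0.71 m/s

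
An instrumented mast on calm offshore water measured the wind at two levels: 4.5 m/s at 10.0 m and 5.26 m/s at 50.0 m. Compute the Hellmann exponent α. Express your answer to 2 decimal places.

Power law: V₂/V₁ = (z₂/z₁)^α ⇒ α = ln(V₂/V₁) / ln(z₂/z₁)
α = ln(5.26/4.5) / ln(50.0/10.0) = ln(1.1689) / ln(5.0000)
  = 0.15605 / 1.60944 = 0.09696

α ≈ 0.10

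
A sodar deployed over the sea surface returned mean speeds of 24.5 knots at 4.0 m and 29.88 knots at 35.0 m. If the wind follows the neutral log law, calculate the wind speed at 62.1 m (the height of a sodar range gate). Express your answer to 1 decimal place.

Log law: V ∝ ln(z/z₀). From the pair, with r = V₁/V₂ = 0.81995,
ln z₀ = (ln z₁ − r·ln z₂)/(1 − r) = (1.3863 − 0.81995×3.5553)/0.18005 = -8.4914 → z₀ = 0.0002052 m
V₃ = V₁ · ln(z₃/z₀)/ln(z₁/z₀) = 24.5 × 12.6201/9.8777 = 31.3022 knots

31.3 knots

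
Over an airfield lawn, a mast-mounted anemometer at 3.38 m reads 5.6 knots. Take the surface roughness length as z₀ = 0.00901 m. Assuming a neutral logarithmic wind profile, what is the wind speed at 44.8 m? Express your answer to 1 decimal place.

8.0 knots

Log law: V(z) ∝ ln(z/z₀), so V₂/V₁ = ln(z₂/z₀) / ln(z₁/z₀).
ln(44.8/0.00901) = 8.5116, ln(3.38/0.00901) = 5.9273
V₂ = 5.6 × 8.5116/5.9273 = 5.6 × 1.4360 = 8.0416 knots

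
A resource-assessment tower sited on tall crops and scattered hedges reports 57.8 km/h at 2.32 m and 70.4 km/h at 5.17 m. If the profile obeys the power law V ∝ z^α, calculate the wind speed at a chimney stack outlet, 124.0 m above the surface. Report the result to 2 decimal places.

First find α: α = ln(V₂/V₁)/ln(z₂/z₁) = ln(70.4/57.8)/ln(5.17/2.32) = 0.19720/0.80131 = 0.2461
Extrapolate from 5.17 m to 124.0 m: V₃ = 70.4 × (124.0/5.17)^0.2461 = 70.4 × 2.1858 = 153.8790 km/h

153.88 km/h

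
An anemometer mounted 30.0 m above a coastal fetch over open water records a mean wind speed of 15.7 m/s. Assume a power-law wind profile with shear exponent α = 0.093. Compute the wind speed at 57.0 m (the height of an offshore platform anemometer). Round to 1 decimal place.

Power-law profile: V₂ = V₁ · (z₂/z₁)^α
V₂ = 15.7 × (57.0/30.0)^0.093 = 15.7 × (1.9000)^0.093
    = 15.7 × 1.0615 = 16.6657 m/s

16.7 m/s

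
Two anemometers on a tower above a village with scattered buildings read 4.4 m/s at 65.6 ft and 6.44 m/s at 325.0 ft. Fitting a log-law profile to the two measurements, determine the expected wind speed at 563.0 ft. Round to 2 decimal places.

Log law: V ∝ ln(z/z₀). From the pair, with r = V₁/V₂ = 0.68323,
ln z₀ = (ln z₁ − r·ln z₂)/(1 − r) = (4.1836 − 0.68323×5.7838)/0.31677 = 0.7321 → z₀ = 2.079 ft
V₃ = V₁ · ln(z₃/z₀)/ln(z₁/z₀) = 4.4 × 5.6012/3.4515 = 7.1404 m/s

7.14 m/s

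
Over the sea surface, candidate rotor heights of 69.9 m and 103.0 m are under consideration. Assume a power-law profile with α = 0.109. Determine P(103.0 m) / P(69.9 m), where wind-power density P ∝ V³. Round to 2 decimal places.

Speed ratio: V_B/V_A = (z_B/z_A)^α = (103.0/69.9)^0.109 = (1.4735)^0.109 = 1.04316
Power-density ratio: P_B/P_A = (V_B/V_A)³ = (1.04316)³ = 1.13515

1.14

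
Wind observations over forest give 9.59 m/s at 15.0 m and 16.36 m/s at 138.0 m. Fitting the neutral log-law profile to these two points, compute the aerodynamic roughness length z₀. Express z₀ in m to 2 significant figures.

Log law: V(z) ∝ ln(z/z₀). With r = V₁/V₂ = 9.59/16.36 = 0.58619,
r · ln(z₂/z₀) = ln(z₁/z₀) ⇒ ln z₀ = (ln z₁ − r·ln z₂)/(1 − r)
ln z₀ = (2.70805 − 0.58619×4.92725) / 0.41381 = -0.4355
z₀ = exp(-0.4355) = 0.6469 m

z₀ ≈ 0.65 m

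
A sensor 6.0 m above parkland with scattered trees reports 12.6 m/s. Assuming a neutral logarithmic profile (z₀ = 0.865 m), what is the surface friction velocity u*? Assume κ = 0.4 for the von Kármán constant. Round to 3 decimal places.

u* ≈ 2.602 m/s

Log law: V(z) = (u*/κ) · ln(z/z₀) ⇒ u* = κ · V / ln(z/z₀)
u* = 0.4 × 12.6 / ln(6.0/0.865) = 0.4 × 12.6 / 1.9368
   = 5.0400 / 1.9368 = 2.6023 m/s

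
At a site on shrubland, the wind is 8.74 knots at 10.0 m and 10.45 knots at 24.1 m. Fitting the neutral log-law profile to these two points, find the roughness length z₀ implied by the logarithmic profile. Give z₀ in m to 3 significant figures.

Log law: V(z) ∝ ln(z/z₀). With r = V₁/V₂ = 8.74/10.45 = 0.83636,
r · ln(z₂/z₀) = ln(z₁/z₀) ⇒ ln z₀ = (ln z₁ − r·ln z₂)/(1 − r)
ln z₀ = (2.30259 − 0.83636×3.18221) / 0.16364 = -2.1933
z₀ = exp(-2.1933) = 0.1115 m

z₀ ≈ 0.112 m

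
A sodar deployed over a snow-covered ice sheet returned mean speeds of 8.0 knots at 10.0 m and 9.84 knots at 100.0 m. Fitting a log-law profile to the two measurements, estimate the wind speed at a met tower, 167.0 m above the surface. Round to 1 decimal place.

Log law: V ∝ ln(z/z₀). From the pair, with r = V₁/V₂ = 0.81301,
ln z₀ = (ln z₁ − r·ln z₂)/(1 − r) = (2.3026 − 0.81301×4.6052)/0.18699 = -7.7087 → z₀ = 0.0004489 m
V₃ = V₁ · ln(z₃/z₀)/ln(z₁/z₀) = 8.0 × 12.8266/10.0112 = 10.2498 knots

10.2 knots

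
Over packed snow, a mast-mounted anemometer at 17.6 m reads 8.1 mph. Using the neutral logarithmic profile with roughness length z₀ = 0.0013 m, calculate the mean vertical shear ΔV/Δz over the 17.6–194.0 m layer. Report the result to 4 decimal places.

Log law: V₂ = V₁ · ln(z₂/z₀)/ln(z₁/z₀) = 8.1 × 11.9132/9.5133 = 10.1434 mph
ΔV/Δz = (10.1434 − 8.1)/(194.0 − 17.6) = 2.0434/176.4000 = 0.01158 mph/m

0.0116 mph/m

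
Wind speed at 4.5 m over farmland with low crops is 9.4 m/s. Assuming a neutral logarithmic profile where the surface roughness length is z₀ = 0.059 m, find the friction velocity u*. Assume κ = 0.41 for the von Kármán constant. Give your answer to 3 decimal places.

Log law: V(z) = (u*/κ) · ln(z/z₀) ⇒ u* = κ · V / ln(z/z₀)
u* = 0.41 × 9.4 / ln(4.5/0.059) = 0.41 × 9.4 / 4.3343
   = 3.8540 / 4.3343 = 0.8892 m/s

u* ≈ 0.889 m/s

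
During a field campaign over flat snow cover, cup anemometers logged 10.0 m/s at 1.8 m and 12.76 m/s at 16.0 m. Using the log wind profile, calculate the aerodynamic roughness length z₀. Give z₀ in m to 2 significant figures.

z₀ ≈ 0.00066 m

Log law: V(z) ∝ ln(z/z₀). With r = V₁/V₂ = 10.0/12.76 = 0.78370,
r · ln(z₂/z₀) = ln(z₁/z₀) ⇒ ln z₀ = (ln z₁ − r·ln z₂)/(1 − r)
ln z₀ = (0.58779 − 0.78370×2.77259) / 0.21630 = -7.3282
z₀ = exp(-7.3282) = 0.0006568 m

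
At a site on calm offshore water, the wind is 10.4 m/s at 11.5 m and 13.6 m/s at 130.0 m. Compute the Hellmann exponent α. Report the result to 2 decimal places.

Power law: V₂/V₁ = (z₂/z₁)^α ⇒ α = ln(V₂/V₁) / ln(z₂/z₁)
α = ln(13.6/10.4) / ln(130.0/11.5) = ln(1.3077) / ln(11.3043)
  = 0.26826 / 2.42519 = 0.11062

α ≈ 0.11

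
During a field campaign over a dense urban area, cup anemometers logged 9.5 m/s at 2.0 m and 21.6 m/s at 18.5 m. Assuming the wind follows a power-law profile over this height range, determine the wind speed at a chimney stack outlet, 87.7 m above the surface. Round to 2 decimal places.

38.37 m/s

First find α: α = ln(V₂/V₁)/ln(z₂/z₁) = ln(21.6/9.5)/ln(18.5/2.0) = 0.82140/2.22462 = 0.3692
Extrapolate from 18.5 m to 87.7 m: V₃ = 21.6 × (87.7/18.5)^0.3692 = 21.6 × 1.7764 = 38.3699 m/s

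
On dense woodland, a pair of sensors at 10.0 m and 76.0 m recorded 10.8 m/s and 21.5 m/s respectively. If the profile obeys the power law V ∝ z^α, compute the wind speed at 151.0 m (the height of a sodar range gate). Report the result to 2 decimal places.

First find α: α = ln(V₂/V₁)/ln(z₂/z₁) = ln(21.5/10.8)/ln(76.0/10.0) = 0.68851/2.02815 = 0.3395
Extrapolate from 76.0 m to 151.0 m: V₃ = 21.5 × (151.0/76.0)^0.3395 = 21.5 × 1.2625 = 27.1430 m/s

27.14 m/s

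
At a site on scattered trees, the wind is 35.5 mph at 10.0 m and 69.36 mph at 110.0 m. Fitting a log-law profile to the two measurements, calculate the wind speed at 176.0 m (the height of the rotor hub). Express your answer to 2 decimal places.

76.00 mph

Log law: V ∝ ln(z/z₀). From the pair, with r = V₁/V₂ = 0.51182,
ln z₀ = (ln z₁ − r·ln z₂)/(1 − r) = (2.3026 − 0.51182×4.7005)/0.48818 = -0.2115 → z₀ = 0.8094 m
V₃ = V₁ · ln(z₃/z₀)/ln(z₁/z₀) = 35.5 × 5.3819/2.5140 = 75.9968 mph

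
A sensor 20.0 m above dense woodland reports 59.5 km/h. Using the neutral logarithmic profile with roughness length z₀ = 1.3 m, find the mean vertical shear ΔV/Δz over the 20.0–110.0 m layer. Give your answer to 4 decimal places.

0.4123 km/h/m

Log law: V₂ = V₁ · ln(z₂/z₀)/ln(z₁/z₀) = 59.5 × 4.4381/2.7334 = 96.6090 km/h
ΔV/Δz = (96.6090 − 59.5)/(110.0 − 20.0) = 37.1090/90.0000 = 0.41232 km/h/m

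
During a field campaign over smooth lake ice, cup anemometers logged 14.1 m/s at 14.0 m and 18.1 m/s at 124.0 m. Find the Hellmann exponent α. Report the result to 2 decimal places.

α ≈ 0.11

Power law: V₂/V₁ = (z₂/z₁)^α ⇒ α = ln(V₂/V₁) / ln(z₂/z₁)
α = ln(18.1/14.1) / ln(124.0/14.0) = ln(1.2837) / ln(8.8571)
  = 0.24974 / 2.18122 = 0.11449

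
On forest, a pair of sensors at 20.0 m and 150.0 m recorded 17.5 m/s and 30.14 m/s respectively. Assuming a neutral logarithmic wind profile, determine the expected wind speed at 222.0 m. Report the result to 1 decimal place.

Log law: V ∝ ln(z/z₀). From the pair, with r = V₁/V₂ = 0.58062,
ln z₀ = (ln z₁ − r·ln z₂)/(1 − r) = (2.9957 − 0.58062×5.0106)/0.41938 = 0.2061 → z₀ = 1.229 m
V₃ = V₁ · ln(z₃/z₀)/ln(z₁/z₀) = 17.5 × 5.1966/2.7896 = 32.5994 m/s

32.6 m/s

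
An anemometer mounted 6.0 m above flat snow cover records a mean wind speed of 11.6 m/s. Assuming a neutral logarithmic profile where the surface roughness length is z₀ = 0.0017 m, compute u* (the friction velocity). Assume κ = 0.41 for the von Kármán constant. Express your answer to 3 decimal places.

u* ≈ 0.582 m/s

Log law: V(z) = (u*/κ) · ln(z/z₀) ⇒ u* = κ · V / ln(z/z₀)
u* = 0.41 × 11.6 / ln(6.0/0.0017) = 0.41 × 11.6 / 8.1689
   = 4.7560 / 8.1689 = 0.5822 m/s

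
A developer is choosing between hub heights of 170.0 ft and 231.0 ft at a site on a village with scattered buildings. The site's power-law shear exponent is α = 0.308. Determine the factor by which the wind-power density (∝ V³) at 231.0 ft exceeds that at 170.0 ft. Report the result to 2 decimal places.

1.33

Speed ratio: V_B/V_A = (z_B/z_A)^α = (231.0/170.0)^0.308 = (1.3588)^0.308 = 1.09904
Power-density ratio: P_B/P_A = (V_B/V_A)³ = (1.09904)³ = 1.32752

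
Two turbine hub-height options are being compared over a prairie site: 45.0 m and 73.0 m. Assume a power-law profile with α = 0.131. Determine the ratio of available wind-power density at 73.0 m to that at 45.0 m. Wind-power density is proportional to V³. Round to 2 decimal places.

Speed ratio: V_B/V_A = (z_B/z_A)^α = (73.0/45.0)^0.131 = (1.6222)^0.131 = 1.06543
Power-density ratio: P_B/P_A = (V_B/V_A)³ = (1.06543)³ = 1.20941

1.21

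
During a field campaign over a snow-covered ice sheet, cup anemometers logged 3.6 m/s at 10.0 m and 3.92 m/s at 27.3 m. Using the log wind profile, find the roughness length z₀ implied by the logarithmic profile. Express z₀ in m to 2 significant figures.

Log law: V(z) ∝ ln(z/z₀). With r = V₁/V₂ = 3.6/3.92 = 0.91837,
r · ln(z₂/z₀) = ln(z₁/z₀) ⇒ ln z₀ = (ln z₁ − r·ln z₂)/(1 − r)
ln z₀ = (2.30259 − 0.91837×3.30689) / 0.08163 = -8.9958
z₀ = exp(-8.9958) = 0.0001239 m

z₀ ≈ 0.00012 m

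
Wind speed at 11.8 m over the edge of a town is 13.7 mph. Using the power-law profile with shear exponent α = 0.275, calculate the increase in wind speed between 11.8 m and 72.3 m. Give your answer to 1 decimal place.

Power law: V₂ = V₁ · (z₂/z₁)^α = 13.7 × (6.1271)^0.275 = 22.5536 mph
ΔV = 22.5536 − 13.7 = 8.8536 mph

8.9 mph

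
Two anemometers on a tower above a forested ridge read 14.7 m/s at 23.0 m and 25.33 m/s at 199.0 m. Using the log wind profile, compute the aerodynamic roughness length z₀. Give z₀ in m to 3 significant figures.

Log law: V(z) ∝ ln(z/z₀). With r = V₁/V₂ = 14.7/25.33 = 0.58034,
r · ln(z₂/z₀) = ln(z₁/z₀) ⇒ ln z₀ = (ln z₁ − r·ln z₂)/(1 − r)
ln z₀ = (3.13549 − 0.58034×5.29330) / 0.41966 = 0.1515
z₀ = exp(0.1515) = 1.164 m

z₀ ≈ 1.16 m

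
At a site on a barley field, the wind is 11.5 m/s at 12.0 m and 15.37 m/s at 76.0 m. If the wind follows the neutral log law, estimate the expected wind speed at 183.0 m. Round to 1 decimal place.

17.2 m/s

Log law: V ∝ ln(z/z₀). From the pair, with r = V₁/V₂ = 0.74821,
ln z₀ = (ln z₁ − r·ln z₂)/(1 − r) = (2.4849 − 0.74821×4.3307)/0.25179 = -3.0001 → z₀ = 0.04978 m
V₃ = V₁ · ln(z₃/z₀)/ln(z₁/z₀) = 11.5 × 8.2096/5.4850 = 17.2124 m/s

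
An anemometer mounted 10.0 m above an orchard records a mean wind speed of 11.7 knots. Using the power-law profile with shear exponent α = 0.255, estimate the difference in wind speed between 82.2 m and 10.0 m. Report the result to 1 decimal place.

Power law: V₂ = V₁ · (z₂/z₁)^α = 11.7 × (8.2200)^0.255 = 20.0207 knots
ΔV = 20.0207 − 11.7 = 8.3207 knots

8.3 knots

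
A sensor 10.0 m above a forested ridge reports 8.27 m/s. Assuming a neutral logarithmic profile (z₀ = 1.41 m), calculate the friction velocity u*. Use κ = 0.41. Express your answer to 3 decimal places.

u* ≈ 1.731 m/s

Log law: V(z) = (u*/κ) · ln(z/z₀) ⇒ u* = κ · V / ln(z/z₀)
u* = 0.41 × 8.27 / ln(10.0/1.41) = 0.41 × 8.27 / 1.9590
   = 3.3907 / 1.9590 = 1.7308 m/s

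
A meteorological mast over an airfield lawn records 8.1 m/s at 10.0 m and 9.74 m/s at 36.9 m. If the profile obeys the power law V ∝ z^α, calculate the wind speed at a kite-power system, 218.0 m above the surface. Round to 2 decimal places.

12.52 m/s

First find α: α = ln(V₂/V₁)/ln(z₂/z₁) = ln(9.74/8.1)/ln(36.9/10.0) = 0.18438/1.30563 = 0.1412
Extrapolate from 36.9 m to 218.0 m: V₃ = 9.74 × (218.0/36.9)^0.1412 = 9.74 × 1.2851 = 12.5169 m/s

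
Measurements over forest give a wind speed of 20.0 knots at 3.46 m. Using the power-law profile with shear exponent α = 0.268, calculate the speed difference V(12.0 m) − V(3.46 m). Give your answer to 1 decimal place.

7.9 knots

Power law: V₂ = V₁ · (z₂/z₁)^α = 20.0 × (3.4682)^0.268 = 27.9112 knots
ΔV = 27.9112 − 20.0 = 7.9112 knots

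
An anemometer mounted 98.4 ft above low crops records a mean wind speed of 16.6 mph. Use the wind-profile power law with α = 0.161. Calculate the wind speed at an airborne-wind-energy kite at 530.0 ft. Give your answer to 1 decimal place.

Power-law profile: V₂ = V₁ · (z₂/z₁)^α
V₂ = 16.6 × (530.0/98.4)^0.161 = 16.6 × (5.3862)^0.161
    = 16.6 × 1.3114 = 21.7693 mph

21.8 mph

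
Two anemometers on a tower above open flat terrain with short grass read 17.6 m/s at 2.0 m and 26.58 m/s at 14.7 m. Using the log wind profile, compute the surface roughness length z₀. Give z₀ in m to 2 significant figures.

Log law: V(z) ∝ ln(z/z₀). With r = V₁/V₂ = 17.6/26.58 = 0.66215,
r · ln(z₂/z₀) = ln(z₁/z₀) ⇒ ln z₀ = (ln z₁ − r·ln z₂)/(1 − r)
ln z₀ = (0.69315 − 0.66215×2.68785) / 0.33785 = -3.2163
z₀ = exp(-3.2163) = 0.04010 m

z₀ ≈ 0.040 m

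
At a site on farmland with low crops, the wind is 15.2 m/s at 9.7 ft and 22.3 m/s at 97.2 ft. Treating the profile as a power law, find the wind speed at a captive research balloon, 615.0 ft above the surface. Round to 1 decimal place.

First find α: α = ln(V₂/V₁)/ln(z₂/z₁) = ln(22.3/15.2)/ln(97.2/9.7) = 0.38329/2.30464 = 0.1663
Extrapolate from 97.2 ft to 615.0 ft: V₃ = 22.3 × (615.0/97.2)^0.1663 = 22.3 × 1.3591 = 30.3079 m/s

30.3 m/s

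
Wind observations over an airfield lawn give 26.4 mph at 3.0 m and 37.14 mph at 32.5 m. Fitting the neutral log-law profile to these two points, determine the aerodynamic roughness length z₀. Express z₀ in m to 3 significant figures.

z₀ ≈ 0.00858 m

Log law: V(z) ∝ ln(z/z₀). With r = V₁/V₂ = 26.4/37.14 = 0.71082,
r · ln(z₂/z₀) = ln(z₁/z₀) ⇒ ln z₀ = (ln z₁ − r·ln z₂)/(1 − r)
ln z₀ = (1.09861 − 0.71082×3.48124) / 0.28918 = -4.7581
z₀ = exp(-4.7581) = 0.008582 m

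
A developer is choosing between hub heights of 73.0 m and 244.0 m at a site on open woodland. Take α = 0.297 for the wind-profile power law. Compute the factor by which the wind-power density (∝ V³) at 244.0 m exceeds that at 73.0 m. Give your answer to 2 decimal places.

Speed ratio: V_B/V_A = (z_B/z_A)^α = (244.0/73.0)^0.297 = (3.3425)^0.297 = 1.43103
Power-density ratio: P_B/P_A = (V_B/V_A)³ = (1.43103)³ = 2.93051

2.93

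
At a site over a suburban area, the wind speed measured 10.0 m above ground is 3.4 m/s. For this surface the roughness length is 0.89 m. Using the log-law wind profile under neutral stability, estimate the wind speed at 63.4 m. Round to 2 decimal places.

6.00 m/s

Log law: V(z) ∝ ln(z/z₀), so V₂/V₁ = ln(z₂/z₀) / ln(z₁/z₀).
ln(63.4/0.89) = 4.2660, ln(10.0/0.89) = 2.4191
V₂ = 3.4 × 4.2660/2.4191 = 3.4 × 1.7635 = 5.9957 m/s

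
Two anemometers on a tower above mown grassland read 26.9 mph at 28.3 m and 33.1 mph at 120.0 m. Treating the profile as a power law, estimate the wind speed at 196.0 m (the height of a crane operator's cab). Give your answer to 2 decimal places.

35.52 mph

First find α: α = ln(V₂/V₁)/ln(z₂/z₁) = ln(33.1/26.9)/ln(120.0/28.3) = 0.20741/1.44463 = 0.1436
Extrapolate from 120.0 m to 196.0 m: V₃ = 33.1 × (196.0/120.0)^0.1436 = 33.1 × 1.0730 = 35.5156 mph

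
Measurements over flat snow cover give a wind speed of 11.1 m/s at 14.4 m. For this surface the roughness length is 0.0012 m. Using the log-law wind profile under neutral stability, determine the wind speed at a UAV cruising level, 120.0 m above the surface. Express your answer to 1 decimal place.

Log law: V(z) ∝ ln(z/z₀), so V₂/V₁ = ln(z₂/z₀) / ln(z₁/z₀).
ln(120.0/0.0012) = 11.5129, ln(14.4/0.0012) = 9.3927
V₂ = 11.1 × 11.5129/9.3927 = 11.1 × 1.2257 = 13.6057 m/s

13.6 m/s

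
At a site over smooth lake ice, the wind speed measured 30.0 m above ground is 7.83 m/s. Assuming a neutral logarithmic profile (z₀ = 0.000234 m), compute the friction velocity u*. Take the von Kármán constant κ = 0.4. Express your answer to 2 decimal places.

u* ≈ 0.27 m/s

Log law: V(z) = (u*/κ) · ln(z/z₀) ⇒ u* = κ · V / ln(z/z₀)
u* = 0.4 × 7.83 / ln(30.0/0.000234) = 0.4 × 7.83 / 11.7614
   = 3.1320 / 11.7614 = 0.2663 m/s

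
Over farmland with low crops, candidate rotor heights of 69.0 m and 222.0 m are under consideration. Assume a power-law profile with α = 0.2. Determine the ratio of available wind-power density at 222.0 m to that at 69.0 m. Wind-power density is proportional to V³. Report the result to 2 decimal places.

Speed ratio: V_B/V_A = (z_B/z_A)^α = (222.0/69.0)^0.2 = (3.2174)^0.2 = 1.26328
Power-density ratio: P_B/P_A = (V_B/V_A)³ = (1.26328)³ = 2.01605

2.02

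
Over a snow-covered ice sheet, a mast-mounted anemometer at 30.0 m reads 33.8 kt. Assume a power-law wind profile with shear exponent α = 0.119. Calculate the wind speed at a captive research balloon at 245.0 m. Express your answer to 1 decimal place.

Power-law profile: V₂ = V₁ · (z₂/z₁)^α
V₂ = 33.8 × (245.0/30.0)^0.119 = 33.8 × (8.1667)^0.119
    = 33.8 × 1.2839 = 43.3960 kt

43.4 kt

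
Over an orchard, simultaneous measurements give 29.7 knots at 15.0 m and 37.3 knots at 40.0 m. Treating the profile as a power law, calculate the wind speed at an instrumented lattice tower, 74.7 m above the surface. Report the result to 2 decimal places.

First find α: α = ln(V₂/V₁)/ln(z₂/z₁) = ln(37.3/29.7)/ln(40.0/15.0) = 0.22785/0.98083 = 0.2323
Extrapolate from 40.0 m to 74.7 m: V₃ = 37.3 × (74.7/40.0)^0.2323 = 37.3 × 1.1561 = 43.1244 knots

43.12 knots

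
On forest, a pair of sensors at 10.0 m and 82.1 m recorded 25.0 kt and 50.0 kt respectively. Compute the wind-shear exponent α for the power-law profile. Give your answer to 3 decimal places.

Power law: V₂/V₁ = (z₂/z₁)^α ⇒ α = ln(V₂/V₁) / ln(z₂/z₁)
α = ln(50.0/25.0) / ln(82.1/10.0) = ln(2.0000) / ln(8.2100)
  = 0.69315 / 2.10535 = 0.32923

α ≈ 0.329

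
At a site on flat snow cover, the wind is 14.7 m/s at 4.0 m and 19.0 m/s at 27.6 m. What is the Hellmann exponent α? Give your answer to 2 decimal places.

α ≈ 0.13

Power law: V₂/V₁ = (z₂/z₁)^α ⇒ α = ln(V₂/V₁) / ln(z₂/z₁)
α = ln(19.0/14.7) / ln(27.6/4.0) = ln(1.2925) / ln(6.9000)
  = 0.25659 / 1.93152 = 0.13284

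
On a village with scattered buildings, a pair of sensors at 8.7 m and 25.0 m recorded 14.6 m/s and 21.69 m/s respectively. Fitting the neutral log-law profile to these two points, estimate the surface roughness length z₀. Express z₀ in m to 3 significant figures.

z₀ ≈ 0.990 m

Log law: V(z) ∝ ln(z/z₀). With r = V₁/V₂ = 14.6/21.69 = 0.67312,
r · ln(z₂/z₀) = ln(z₁/z₀) ⇒ ln z₀ = (ln z₁ − r·ln z₂)/(1 − r)
ln z₀ = (2.16332 − 0.67312×3.21888) / 0.32688 = -0.0103
z₀ = exp(-0.0103) = 0.9897 m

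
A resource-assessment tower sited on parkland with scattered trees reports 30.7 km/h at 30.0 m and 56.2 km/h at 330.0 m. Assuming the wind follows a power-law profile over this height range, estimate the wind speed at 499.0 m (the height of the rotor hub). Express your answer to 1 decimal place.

62.4 km/h

First find α: α = ln(V₂/V₁)/ln(z₂/z₁) = ln(56.2/30.7)/ln(330.0/30.0) = 0.60465/2.39790 = 0.2522
Extrapolate from 330.0 m to 499.0 m: V₃ = 56.2 × (499.0/330.0)^0.2522 = 56.2 × 1.1099 = 62.3765 km/h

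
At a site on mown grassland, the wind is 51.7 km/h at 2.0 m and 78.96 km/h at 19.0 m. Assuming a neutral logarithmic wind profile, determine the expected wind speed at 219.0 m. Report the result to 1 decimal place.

Log law: V ∝ ln(z/z₀). From the pair, with r = V₁/V₂ = 0.65476,
ln z₀ = (ln z₁ − r·ln z₂)/(1 − r) = (0.6931 − 0.65476×2.9444)/0.34524 = -3.5765 → z₀ = 0.02797 m
V₃ = V₁ · ln(z₃/z₀)/ln(z₁/z₀) = 51.7 × 8.9656/4.2697 = 108.5611 km/h

108.6 km/h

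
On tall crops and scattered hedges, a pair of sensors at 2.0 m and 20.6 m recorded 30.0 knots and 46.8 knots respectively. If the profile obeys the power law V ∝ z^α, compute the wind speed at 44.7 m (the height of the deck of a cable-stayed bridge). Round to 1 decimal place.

First find α: α = ln(V₂/V₁)/ln(z₂/z₁) = ln(46.8/30.0)/ln(20.6/2.0) = 0.44469/2.33214 = 0.1907
Extrapolate from 20.6 m to 44.7 m: V₃ = 46.8 × (44.7/20.6)^0.1907 = 46.8 × 1.1592 = 54.2497 knots

54.2 knots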